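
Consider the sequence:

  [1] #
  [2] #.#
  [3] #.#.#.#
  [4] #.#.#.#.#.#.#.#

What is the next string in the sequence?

s(k+1) = s(k)·.·s(k) — each term doubles the last with '.' between the halves.
Doubling #.#.#.#.#.#.#.# with '.' between the halves:

#.#.#.#.#.#.#.#.#.#.#.#.#.#.#.#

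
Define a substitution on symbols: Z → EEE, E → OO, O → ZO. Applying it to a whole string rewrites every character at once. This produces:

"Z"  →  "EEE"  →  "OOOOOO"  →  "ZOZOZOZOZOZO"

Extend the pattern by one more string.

EEEZOEEEZOEEEZOEEEZOEEEZOEEEZO

Rewriting each symbol of ZOZOZOZOZOZO: Z→EEE, O→ZO, Z→EEE, O→ZO, Z→EEE, O→ZO, Z→EEE, O→ZO, Z→EEE, O→ZO, Z→EEE, O→ZO, which concatenates to EEE ZO EEE ZO EEE ZO EEE ZO EEE ZO EEE ZO.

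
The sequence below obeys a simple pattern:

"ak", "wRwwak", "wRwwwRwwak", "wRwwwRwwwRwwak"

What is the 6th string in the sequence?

wRwwwRwwwRwwwRwwwRwwak

Each term is the previous one with wRww prepended.
From wRwwwRwwwRwwak, 2 further steps: wRwwwRwwwRwwak → wRwwwRwwwRwwwRwwak → (answer).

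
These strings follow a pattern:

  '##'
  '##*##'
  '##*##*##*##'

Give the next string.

Every step duplicates the string with '*' between the halves.
Doubling ##*##*##*## with '*' between the halves:

##*##*##*##*##*##*##*##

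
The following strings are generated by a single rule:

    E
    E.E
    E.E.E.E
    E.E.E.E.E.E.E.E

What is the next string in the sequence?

Every step duplicates the string with '.' between the halves.
So the next term is two copies of E.E.E.E.E.E.E.E with '.' between the halves.

E.E.E.E.E.E.E.E.E.E.E.E.E.E.E.E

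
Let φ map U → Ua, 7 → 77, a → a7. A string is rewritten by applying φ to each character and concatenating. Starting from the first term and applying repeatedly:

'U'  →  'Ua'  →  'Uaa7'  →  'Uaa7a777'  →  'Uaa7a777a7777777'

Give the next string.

Rewriting the 16 symbols of Uaa7a777a7777777 one by one yields Ua a7 a7 77 a7 77 77 77 a7 77 77 77 77 77 77 77; concatenated:

Uaa7a777a7777777a777777777777777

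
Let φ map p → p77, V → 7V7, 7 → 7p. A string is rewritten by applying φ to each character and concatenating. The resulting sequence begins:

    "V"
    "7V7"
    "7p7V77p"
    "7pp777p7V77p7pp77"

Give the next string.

Applying the rule to each of the 17 symbols of 7pp777p7V77p7pp77 gives the pieces 7p p77 p77 7p 7p 7p p77 7p 7V7 7p 7p p77 7p p77 p77 7p 7p, which concatenate to the answer.

7pp77p777p7p7pp777p7V77p7pp777pp77p777p7p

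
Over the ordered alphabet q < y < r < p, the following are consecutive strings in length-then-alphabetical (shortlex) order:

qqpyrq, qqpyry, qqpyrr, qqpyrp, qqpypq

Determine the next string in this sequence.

Treat qqpypq as a base-4 numeral over the given alphabet and add one, carrying through any trailing p's.

qqpypy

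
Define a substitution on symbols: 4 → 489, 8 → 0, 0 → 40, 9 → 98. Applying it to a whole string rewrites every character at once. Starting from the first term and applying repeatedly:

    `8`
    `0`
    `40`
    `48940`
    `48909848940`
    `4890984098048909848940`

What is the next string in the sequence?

4890984098048940980404890984098048909848940

Applying the rule to each of the 22 symbols of 4890984098048909848940 gives the pieces 489 0 98 40 98 0 489 40 98 0 40 489 0 98 40 98 0 489 0 98 489 40, which concatenate to the answer.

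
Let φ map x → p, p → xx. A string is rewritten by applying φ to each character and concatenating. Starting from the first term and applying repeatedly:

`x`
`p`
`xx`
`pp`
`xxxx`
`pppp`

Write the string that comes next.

Rewriting each symbol of pppp: p→xx, p→xx, p→xx, p→xx, which concatenates to xx xx xx xx.

xxxxxxxx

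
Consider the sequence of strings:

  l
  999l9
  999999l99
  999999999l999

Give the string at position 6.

Every step adds 999 to the front and 9 to the end of the previous string.
From 999999999l999, 2 further steps: 999999999l999 → 999999999999l9999 → (answer).

999999999999999l99999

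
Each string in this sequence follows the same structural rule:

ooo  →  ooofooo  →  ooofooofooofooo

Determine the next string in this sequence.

s(k+1) = s(k)·f·s(k) — each term doubles the last with 'f' between the halves.
One more doubling of ooofooofooofooo gives the answer.

ooofooofooofooofooofooofooofooo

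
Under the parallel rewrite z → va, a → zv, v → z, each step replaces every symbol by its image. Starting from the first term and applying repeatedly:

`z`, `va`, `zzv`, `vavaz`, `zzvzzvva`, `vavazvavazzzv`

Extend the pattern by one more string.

zzvzzvvazzvzzvvavavaz

Replace each of the 13 characters of vavazvavazzzv in place — z zv z zv va z zv z zv va va va z — and concatenate.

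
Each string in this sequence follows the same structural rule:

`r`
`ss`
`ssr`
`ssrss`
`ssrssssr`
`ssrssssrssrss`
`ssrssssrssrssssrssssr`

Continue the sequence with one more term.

From term 3 onward, concatenate the last term with the second-to-last: ss·r = ssr, ssr·ss = ssrss, …
So term 8 is ssrssssrssrssssrssssr·ssrssssrssrss.

ssrssssrssrssssrssssrssrssssrssrss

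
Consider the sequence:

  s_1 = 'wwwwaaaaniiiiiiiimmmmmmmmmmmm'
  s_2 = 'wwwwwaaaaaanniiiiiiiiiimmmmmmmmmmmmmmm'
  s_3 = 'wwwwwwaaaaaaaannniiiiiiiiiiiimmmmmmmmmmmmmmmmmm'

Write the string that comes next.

wwwwwwwaaaaaaaaaannnniiiiiiiiiiiiiimmmmmmmmmmmmmmmmmmmmm

The n-th term is n+1 w's then 2n-2 a's then n-2 n's then 2n+2 i's then 3n+3 m's, where the shown terms are n = 3, 4, 5.
At n = 6 the blocks have lengths 7, 10, 4, 14, 21.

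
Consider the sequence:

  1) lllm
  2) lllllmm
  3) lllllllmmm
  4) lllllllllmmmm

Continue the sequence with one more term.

Term n consists of 2n+1 l's, followed by n m's (n = 1, 2, …).
At n = 5 the blocks have lengths 11, 5.

lllllllllllmmmmm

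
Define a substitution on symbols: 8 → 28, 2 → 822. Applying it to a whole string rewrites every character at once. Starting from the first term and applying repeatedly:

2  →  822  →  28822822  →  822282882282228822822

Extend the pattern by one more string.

Replace each of the 21 characters of 822282882282228822822 in place — 28 822 822 822 28 822 28 28 822 822 28 822 822 822 28 28 822 822 28 822 822 — and concatenate.

2882282282228822282882282228822822822282882282228822822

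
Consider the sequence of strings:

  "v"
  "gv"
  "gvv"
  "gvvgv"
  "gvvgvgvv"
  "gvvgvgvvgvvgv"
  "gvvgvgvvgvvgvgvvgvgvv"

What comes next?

gvvgvgvvgvvgvgvvgvgvvgvvgvgvvgvvgv

This is a Fibonacci-style word recurrence s(k) = s(k−1)·s(k−2): e.g. gv·v = gvv.
Continuing: gvvgvgvvgvvgvgvvgvgvv · gvvgvgvvgvvgv gives term 8.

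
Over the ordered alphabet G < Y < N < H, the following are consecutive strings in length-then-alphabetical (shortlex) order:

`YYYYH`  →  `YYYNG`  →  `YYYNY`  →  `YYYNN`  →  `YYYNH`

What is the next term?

Treat YYYNH as a base-4 numeral over the given alphabet and add one, carrying through any trailing H's.

YYYHG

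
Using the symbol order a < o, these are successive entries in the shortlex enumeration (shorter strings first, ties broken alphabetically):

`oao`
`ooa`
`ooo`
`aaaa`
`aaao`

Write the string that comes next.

aaoa

Treat aaao as a base-2 numeral over the given alphabet and add one, carrying through any trailing o's.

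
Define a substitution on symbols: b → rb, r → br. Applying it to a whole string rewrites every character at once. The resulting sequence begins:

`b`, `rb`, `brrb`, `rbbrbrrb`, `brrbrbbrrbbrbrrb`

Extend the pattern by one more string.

rbbrbrrbbrrbrbbrbrrbrbbrrbbrbrrb

Replace each of the 16 characters of brrbrbbrrbbrbrrb in place — rb br br rb br rb rb br br rb rb br rb br br rb — and concatenate.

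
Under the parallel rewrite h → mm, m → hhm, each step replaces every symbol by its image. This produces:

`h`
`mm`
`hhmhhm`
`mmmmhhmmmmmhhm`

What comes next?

hhmhhmhhmhhmmmmmhhmhhmhhmhhmhhmmmmmhhm

Applying the rule to each of the 14 symbols of mmmmhhmmmmmhhm gives the pieces hhm hhm hhm hhm mm mm hhm hhm hhm hhm hhm mm mm hhm, which concatenate to the answer.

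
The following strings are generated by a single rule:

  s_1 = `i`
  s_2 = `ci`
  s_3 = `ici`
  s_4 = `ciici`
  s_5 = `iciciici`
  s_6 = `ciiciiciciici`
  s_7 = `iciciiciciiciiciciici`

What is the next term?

ciiciiciciiciiciciiciciiciiciciici

Each term (from the third on) is the two preceding terms concatenated in order: term 3 = i·ci = ici.
So term 8 is ciiciiciciici·iciciiciciiciiciciici.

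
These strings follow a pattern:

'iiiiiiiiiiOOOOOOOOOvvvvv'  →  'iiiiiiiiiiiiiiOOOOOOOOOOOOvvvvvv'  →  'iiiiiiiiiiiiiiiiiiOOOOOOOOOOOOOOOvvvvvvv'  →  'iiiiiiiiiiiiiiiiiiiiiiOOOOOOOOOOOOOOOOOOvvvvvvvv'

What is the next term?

Reading off run lengths: i runs 10, 14, 18, 22; O runs 9, 12, 15, 18; v runs 5, 6, 7, 8 — each is linear in n, where the shown terms are n = 2, 3, 4, 5.
Setting n = 6 gives 26, 21, 9 characters in each block.

iiiiiiiiiiiiiiiiiiiiiiiiiiOOOOOOOOOOOOOOOOOOOOOvvvvvvvvv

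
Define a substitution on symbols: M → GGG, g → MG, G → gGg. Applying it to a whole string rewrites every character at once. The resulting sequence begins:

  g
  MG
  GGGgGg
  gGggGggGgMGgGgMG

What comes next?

MGgGgMGMGgGgMGMGgGgMGGGGgGgMGgGgMGGGGgGg

Applying the rule to each of the 16 symbols of gGggGggGgMGgGgMG gives the pieces MG gGg MG MG gGg MG MG gGg MG GGG gGg MG gGg MG GGG gGg, which concatenate to the answer.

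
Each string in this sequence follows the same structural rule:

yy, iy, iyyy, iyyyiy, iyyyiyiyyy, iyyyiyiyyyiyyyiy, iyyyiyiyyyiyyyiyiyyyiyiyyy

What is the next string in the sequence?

From term 3 onward, concatenate the last term with the second-to-last: iy·yy = iyyy, iyyy·iy = iyyyiy, …
So term 8 is iyyyiyiyyyiyyyiyiyyyiyiyyy·iyyyiyiyyyiyyyiy.

iyyyiyiyyyiyyyiyiyyyiyiyyyiyyyiyiyyyiyyyiy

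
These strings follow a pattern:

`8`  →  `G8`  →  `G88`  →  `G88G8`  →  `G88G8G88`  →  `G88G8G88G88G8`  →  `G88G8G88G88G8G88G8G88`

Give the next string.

Each term (from the third on) is the previous term followed by the one before it: term 3 = G8·8 = G88.
So term 8 is G88G8G88G88G8G88G8G88·G88G8G88G88G8.

G88G8G88G88G8G88G8G88G88G8G88G88G8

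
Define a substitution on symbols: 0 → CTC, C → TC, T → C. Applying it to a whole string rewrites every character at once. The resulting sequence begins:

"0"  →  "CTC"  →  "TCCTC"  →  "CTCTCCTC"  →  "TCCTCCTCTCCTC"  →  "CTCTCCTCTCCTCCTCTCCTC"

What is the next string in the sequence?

Rewriting the 21 symbols of CTCTCCTCTCCTCCTCTCCTC one by one yields TC C TC C TC TC C TC C TC TC C TC TC C TC C TC TC C TC; concatenated:

TCCTCCTCTCCTCCTCTCCTCTCCTCCTCTCCTC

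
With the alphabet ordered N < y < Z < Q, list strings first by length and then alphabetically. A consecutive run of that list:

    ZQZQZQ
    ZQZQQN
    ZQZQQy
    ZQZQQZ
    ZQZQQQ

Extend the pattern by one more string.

ZQQNNN

Treat ZQZQQQ as a base-4 numeral over the given alphabet and add one, carrying through any trailing Q's.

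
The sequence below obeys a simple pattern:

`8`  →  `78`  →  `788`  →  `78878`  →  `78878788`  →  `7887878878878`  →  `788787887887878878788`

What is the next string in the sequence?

This is a Fibonacci-style word recurrence s(k) = s(k−1)·s(k−2): e.g. 78·8 = 788.
So term 8 is 788787887887878878788·7887878878878.

7887878878878788787887887878878878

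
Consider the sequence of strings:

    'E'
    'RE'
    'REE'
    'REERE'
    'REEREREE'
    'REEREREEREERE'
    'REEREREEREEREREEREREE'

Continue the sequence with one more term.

Each term (from the third on) is the previous term followed by the one before it: term 3 = RE·E = REE.
The next term joins REEREREEREEREREEREREE and REEREREEREERE.

REEREREEREEREREEREREEREEREREEREERE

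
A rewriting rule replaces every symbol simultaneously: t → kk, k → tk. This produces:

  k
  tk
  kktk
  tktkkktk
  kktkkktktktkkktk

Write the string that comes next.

Applying the rule to each of the 16 symbols of kktkkktktktkkktk gives the pieces tk tk kk tk tk tk kk tk kk tk kk tk tk tk kk tk, which concatenate to the answer.

tktkkktktktkkktkkktkkktktktkkktk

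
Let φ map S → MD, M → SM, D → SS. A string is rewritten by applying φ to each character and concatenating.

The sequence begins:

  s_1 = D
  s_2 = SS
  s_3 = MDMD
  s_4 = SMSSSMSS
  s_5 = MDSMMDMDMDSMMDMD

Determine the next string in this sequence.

Replace each of the 16 characters of MDSMMDMDMDSMMDMD in place — SM SS MD SM SM SS SM SS SM SS MD SM SM SS SM SS — and concatenate.

SMSSMDSMSMSSSMSSSMSSMDSMSMSSSMSS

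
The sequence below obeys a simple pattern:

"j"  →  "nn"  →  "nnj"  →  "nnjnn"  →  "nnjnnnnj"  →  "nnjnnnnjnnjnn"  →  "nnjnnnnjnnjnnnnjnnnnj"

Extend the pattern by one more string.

nnjnnnnjnnjnnnnjnnnnjnnjnnnnjnnjnn

From term 3 onward, concatenate the last term with the second-to-last: nn·j = nnj, nnj·nn = nnjnn, …
Continuing: nnjnnnnjnnjnnnnjnnnnj · nnjnnnnjnnjnn gives term 8.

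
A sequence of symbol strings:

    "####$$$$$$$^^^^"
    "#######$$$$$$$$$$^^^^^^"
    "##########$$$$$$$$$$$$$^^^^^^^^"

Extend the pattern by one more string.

#############$$$$$$$$$$$$$$$$^^^^^^^^^^

Each string has the form #^{3n-2} $^{3n+1} ^^{2n}, where the shown terms are n = 2, 3, 4.
At n = 5 the blocks have lengths 13, 16, 10.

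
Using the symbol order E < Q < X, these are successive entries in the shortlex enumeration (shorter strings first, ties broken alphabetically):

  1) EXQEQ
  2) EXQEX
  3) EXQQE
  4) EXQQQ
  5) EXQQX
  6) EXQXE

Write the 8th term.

EXQXX

Continuing the enumeration 2 steps past EXQXE: EXQXE → EXQXQ → (answer).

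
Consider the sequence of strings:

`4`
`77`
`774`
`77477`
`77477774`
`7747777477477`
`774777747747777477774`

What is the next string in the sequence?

Each term (from the third on) is the previous term followed by the one before it: term 3 = 77·4 = 774.
Continuing: 774777747747777477774 · 7747777477477 gives term 8.

7747777477477774777747747777477477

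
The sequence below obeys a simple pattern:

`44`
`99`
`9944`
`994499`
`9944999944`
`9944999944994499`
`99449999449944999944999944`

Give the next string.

This is a Fibonacci-style word recurrence s(k) = s(k−1)·s(k−2): e.g. 99·44 = 9944.
So term 8 is 99449999449944999944999944·9944999944994499.

994499994499449999449999449944999944994499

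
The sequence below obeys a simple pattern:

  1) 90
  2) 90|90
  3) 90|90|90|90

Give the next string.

Every step duplicates the string with '|' between the halves.
Doubling 90|90|90|90 with '|' between the halves:

90|90|90|90|90|90|90|90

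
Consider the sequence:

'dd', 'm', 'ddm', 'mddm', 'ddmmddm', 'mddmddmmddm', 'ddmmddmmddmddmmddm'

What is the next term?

This is a Fibonacci-style word recurrence s(k) = s(k−2)·s(k−1): e.g. dd·m = ddm.
The next term joins mddmddmmddm and ddmmddmmddmddmmddm.

mddmddmmddmddmmddmmddmddmmddm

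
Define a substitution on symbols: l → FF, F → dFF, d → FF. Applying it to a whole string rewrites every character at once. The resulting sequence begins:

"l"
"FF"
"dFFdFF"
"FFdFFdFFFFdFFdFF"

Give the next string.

dFFdFFFFdFFdFFFFdFFdFFdFFdFFFFdFFdFFFFdFFdFF

Applying the rule to each of the 16 symbols of FFdFFdFFFFdFFdFF gives the pieces dFF dFF FF dFF dFF FF dFF dFF dFF dFF FF dFF dFF FF dFF dFF, which concatenate to the answer.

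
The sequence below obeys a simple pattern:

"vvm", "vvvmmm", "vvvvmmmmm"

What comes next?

Each string has the form v^{n+1} m^{2n-1} (n = 1, 2, …).
Setting n = 4 gives 5, 7 characters in each block.

vvvvvmmmmmmm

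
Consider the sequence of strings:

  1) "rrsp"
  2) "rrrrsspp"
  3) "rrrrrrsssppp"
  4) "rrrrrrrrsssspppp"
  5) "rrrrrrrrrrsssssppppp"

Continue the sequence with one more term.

rrrrrrrrrrrrsssssspppppp

Term n consists of 2n r's, followed by n s's, followed by n p's (n = 1, 2, …).
Setting n = 6 gives 12, 6, 6 characters in each block.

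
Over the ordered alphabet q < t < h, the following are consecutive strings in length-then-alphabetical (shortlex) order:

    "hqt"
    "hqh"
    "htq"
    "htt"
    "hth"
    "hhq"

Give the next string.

hht

Treat hhq as a base-3 numeral over the given alphabet and add one, carrying through any trailing h's.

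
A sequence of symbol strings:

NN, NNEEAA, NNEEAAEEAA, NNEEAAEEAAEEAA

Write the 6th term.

Each term is the previous one with EEAA appended.
From NNEEAAEEAAEEAA, 2 further steps: NNEEAAEEAAEEAA → NNEEAAEEAAEEAAEEAA → (answer).

NNEEAAEEAAEEAAEEAAEEAA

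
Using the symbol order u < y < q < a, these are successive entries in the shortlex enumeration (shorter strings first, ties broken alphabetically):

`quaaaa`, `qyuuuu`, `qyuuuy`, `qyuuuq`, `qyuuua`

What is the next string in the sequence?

qyuuyu

The successor of qyuuua increments the rightmost position that isn't already a and resets every position after it to u.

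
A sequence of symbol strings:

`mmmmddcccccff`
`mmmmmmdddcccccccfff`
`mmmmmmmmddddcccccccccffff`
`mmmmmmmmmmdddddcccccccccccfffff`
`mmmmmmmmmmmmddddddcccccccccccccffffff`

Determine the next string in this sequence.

Reading off run lengths: m runs 4, 6, 8, 10, 12; d runs 2, 3, 4, 5, 6; c runs 5, 7, 9, 11, 13; f runs 2, 3, 4, 5, 6 — each is linear in n, where the shown terms are n = 2, 3, 4, 5, 6.
For the next term, n = 7, so the run lengths are 14, 7, 15, 7.

mmmmmmmmmmmmmmdddddddcccccccccccccccfffffff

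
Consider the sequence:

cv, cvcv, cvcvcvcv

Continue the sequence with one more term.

cvcvcvcvcvcvcvcv

Every step duplicates the string.
So the next term is two copies of cvcvcvcv.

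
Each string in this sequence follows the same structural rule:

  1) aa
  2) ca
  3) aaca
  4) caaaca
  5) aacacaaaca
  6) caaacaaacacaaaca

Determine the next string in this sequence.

From term 3 onward, concatenate the second-to-last term with the last: aa·ca = aaca, ca·aaca = caaaca, …
The next term joins aacacaaaca and caaacaaacacaaaca.

aacacaaacacaaacaaacacaaaca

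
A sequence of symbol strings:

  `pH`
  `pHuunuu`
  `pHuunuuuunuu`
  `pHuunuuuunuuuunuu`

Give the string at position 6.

Every step adds uunuu to the end: s(k+1) = s(k)·uunuu.
From pHuunuuuunuuuunuu, 2 further steps: pHuunuuuunuuuunuu → pHuunuuuunuuuunuuuunuu → (answer).

pHuunuuuunuuuunuuuunuuuunuu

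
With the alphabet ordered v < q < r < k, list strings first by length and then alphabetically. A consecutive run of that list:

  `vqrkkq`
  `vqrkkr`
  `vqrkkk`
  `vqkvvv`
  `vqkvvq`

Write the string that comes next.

Treat vqkvvq as a base-4 numeral over the given alphabet and add one, carrying through any trailing k's.

vqkvvr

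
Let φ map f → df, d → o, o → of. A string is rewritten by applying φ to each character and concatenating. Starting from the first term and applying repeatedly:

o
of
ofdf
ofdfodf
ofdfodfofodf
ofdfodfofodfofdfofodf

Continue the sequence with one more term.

Applying the rule to each of the 21 symbols of ofdfodfofodfofdfofodf gives the pieces of df o df of o df of df of o df of df o df of df of o df, which concatenate to the answer.

ofdfodfofodfofdfofodfofdfodfofdfofodf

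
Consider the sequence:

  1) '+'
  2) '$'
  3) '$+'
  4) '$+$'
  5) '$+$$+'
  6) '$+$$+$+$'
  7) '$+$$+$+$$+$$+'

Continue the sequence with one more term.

This is a Fibonacci-style word recurrence s(k) = s(k−1)·s(k−2): e.g. $·+ = $+.
The next term joins $+$$+$+$$+$$+ and $+$$+$+$.

$+$$+$+$$+$$+$+$$+$+$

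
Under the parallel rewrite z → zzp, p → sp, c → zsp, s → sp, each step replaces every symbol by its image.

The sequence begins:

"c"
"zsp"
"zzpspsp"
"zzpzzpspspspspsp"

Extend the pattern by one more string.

zzpzzpspzzpzzpspspspspspspspspspspsp

Replace each of the 16 characters of zzpzzpspspspspsp in place — zzp zzp sp zzp zzp sp sp sp sp sp sp sp sp sp sp sp — and concatenate.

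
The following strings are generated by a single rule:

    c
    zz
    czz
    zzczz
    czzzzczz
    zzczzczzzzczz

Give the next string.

Each term (from the third on) is the two preceding terms concatenated in order: term 3 = c·zz = czz.
Continuing: czzzzczz · zzczzczzzzczz gives term 7.

czzzzczzzzczzczzzzczz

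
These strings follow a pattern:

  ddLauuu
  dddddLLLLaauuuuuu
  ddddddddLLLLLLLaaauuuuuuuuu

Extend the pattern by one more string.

dddddddddddLLLLLLLLLLaaaauuuuuuuuuuuu

Each string has the form d^{3n-1} L^{3n-2} a^{n} u^{3n} (n = 1, 2, …).
At n = 4 the blocks have lengths 11, 10, 4, 12.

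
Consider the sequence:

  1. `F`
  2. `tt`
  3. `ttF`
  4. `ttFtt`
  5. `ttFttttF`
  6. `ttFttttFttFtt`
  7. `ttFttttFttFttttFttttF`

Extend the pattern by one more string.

Each term (from the third on) is the previous term followed by the one before it: term 3 = tt·F = ttF.
Continuing: ttFttttFttFttttFttttF · ttFttttFttFtt gives term 8.

ttFttttFttFttttFttttFttFttttFttFtt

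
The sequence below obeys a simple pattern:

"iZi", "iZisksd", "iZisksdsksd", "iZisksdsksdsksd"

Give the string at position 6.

iZisksdsksdsksdsksdsksd

Every step adds sksd to the end: s(k+1) = s(k)·sksd.
From iZisksdsksdsksd, 2 further steps: iZisksdsksdsksd → iZisksdsksdsksdsksd → (answer).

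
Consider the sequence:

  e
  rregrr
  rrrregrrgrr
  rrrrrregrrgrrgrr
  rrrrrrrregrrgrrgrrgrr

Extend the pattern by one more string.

Each term wraps the previous one in rr on the left and grr on the right.
So the next term is rr·rrrrrrrregrrgrrgrrgrr·grr.

rrrrrrrrrregrrgrrgrrgrrgrr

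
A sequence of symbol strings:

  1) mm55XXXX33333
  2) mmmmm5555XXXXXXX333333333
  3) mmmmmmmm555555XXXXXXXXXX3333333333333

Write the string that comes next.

The n-th term is 3n-1 m's then 2n 5's then 3n+1 X's then 4n+1 3's (n = 1, 2, …).
At n = 4 the blocks have lengths 11, 8, 13, 17.

mmmmmmmmmmm55555555XXXXXXXXXXXXX33333333333333333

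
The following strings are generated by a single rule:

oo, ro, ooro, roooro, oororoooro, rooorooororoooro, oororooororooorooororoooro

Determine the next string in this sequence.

rooorooororooorooororooororooorooororoooro

From term 3 onward, concatenate the second-to-last term with the last: oo·ro = ooro, ro·ooro = roooro, …
So term 8 is rooorooororoooro·oororooororooorooororoooro.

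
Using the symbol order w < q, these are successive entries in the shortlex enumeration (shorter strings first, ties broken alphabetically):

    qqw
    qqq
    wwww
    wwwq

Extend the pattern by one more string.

wwqw

Find the rightmost character of wwwq below q, bump it to the next letter, and reset everything to its right to w.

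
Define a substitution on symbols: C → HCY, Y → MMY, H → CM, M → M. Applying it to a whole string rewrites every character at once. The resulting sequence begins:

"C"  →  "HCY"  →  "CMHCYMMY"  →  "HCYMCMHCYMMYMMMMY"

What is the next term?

CMHCYMMYMHCYMCMHCYMMYMMMMYMMMMMMY

Replace each of the 17 characters of HCYMCMHCYMMYMMMMY in place — CM HCY MMY M HCY M CM HCY MMY M M MMY M M M M MMY — and concatenate.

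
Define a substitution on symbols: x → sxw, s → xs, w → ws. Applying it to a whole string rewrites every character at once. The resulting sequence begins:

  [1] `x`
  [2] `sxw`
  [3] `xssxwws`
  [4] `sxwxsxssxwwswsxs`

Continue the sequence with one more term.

xssxwwssxwxssxwxsxssxwwswsxswsxssxwxs

Applying the rule to each of the 16 symbols of sxwxsxssxwwswsxs gives the pieces xs sxw ws sxw xs sxw xs xs sxw ws ws xs ws xs sxw xs, which concatenate to the answer.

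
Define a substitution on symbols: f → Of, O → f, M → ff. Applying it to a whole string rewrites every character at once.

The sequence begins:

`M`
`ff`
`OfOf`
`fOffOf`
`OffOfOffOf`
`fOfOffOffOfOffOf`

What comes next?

OffOffOfOffOfOffOffOfOffOf

Replace each of the 16 characters of fOfOffOffOfOffOf in place — Of f Of f Of Of f Of Of f Of f Of Of f Of — and concatenate.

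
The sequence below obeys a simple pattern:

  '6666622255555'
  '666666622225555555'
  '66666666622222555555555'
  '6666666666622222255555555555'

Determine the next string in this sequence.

666666666666622222225555555555555

Each string has the form 6^{2n-1} 2^{n} 5^{2n-1}, where the shown terms are n = 3, 4, 5, 6.
Setting n = 7 gives 13, 7, 13 characters in each block.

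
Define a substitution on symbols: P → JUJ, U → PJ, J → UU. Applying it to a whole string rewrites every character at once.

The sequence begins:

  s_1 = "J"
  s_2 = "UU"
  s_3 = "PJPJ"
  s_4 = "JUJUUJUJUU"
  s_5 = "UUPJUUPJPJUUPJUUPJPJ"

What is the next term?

PJPJJUJUUPJPJJUJUUJUJUUPJPJJUJUUPJPJJUJUUJUJUU

Applying the rule to each of the 20 symbols of UUPJUUPJPJUUPJUUPJPJ gives the pieces PJ PJ JUJ UU PJ PJ JUJ UU JUJ UU PJ PJ JUJ UU PJ PJ JUJ UU JUJ UU, which concatenate to the answer.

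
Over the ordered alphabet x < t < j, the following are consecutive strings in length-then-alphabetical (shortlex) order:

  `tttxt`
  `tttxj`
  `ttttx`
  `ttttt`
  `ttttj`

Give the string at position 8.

tttjj

Continuing the enumeration 3 steps past ttttj: ttttj → tttjx → tttjt → (answer).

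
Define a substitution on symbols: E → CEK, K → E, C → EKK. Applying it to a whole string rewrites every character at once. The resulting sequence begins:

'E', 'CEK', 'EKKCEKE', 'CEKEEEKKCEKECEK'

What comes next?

Rewriting the 15 symbols of CEKEEEKKCEKECEK one by one yields EKK CEK E CEK CEK CEK E E EKK CEK E CEK EKK CEK E; concatenated:

EKKCEKECEKCEKCEKEEEKKCEKECEKEKKCEKE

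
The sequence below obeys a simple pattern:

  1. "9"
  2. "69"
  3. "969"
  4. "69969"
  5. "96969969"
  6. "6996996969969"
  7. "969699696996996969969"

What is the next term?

6996996969969969699696996996969969

From term 3 onward, concatenate the second-to-last term with the last: 9·69 = 969, 69·969 = 69969, …
The next term joins 6996996969969 and 969699696996996969969.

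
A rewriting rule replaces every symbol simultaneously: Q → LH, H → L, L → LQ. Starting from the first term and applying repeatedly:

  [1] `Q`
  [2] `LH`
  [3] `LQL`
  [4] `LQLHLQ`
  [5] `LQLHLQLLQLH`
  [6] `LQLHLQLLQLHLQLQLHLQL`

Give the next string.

Applying the rule to each of the 20 symbols of LQLHLQLLQLHLQLQLHLQL gives the pieces LQ LH LQ L LQ LH LQ LQ LH LQ L LQ LH LQ LH LQ L LQ LH LQ, which concatenate to the answer.

LQLHLQLLQLHLQLQLHLQLLQLHLQLHLQLLQLHLQ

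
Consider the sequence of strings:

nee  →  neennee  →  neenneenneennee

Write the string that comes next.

s(k+1) = s(k)·n·s(k) — each term doubles the last with 'n' between the halves.
One more doubling of neenneenneennee gives the answer.

neenneenneenneenneenneenneennee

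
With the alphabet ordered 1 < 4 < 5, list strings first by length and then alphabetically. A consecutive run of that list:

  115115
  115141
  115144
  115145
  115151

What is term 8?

115411

Advancing 3 positions from 115151 through 115151 → 115154 → 115155 reaches term 8.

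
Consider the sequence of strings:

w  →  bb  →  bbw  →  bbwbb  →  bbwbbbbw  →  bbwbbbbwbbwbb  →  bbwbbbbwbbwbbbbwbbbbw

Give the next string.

bbwbbbbwbbwbbbbwbbbbwbbwbbbbwbbwbb

Each term (from the third on) is the previous term followed by the one before it: term 3 = bb·w = bbw.
So term 8 is bbwbbbbwbbwbbbbwbbbbw·bbwbbbbwbbwbb.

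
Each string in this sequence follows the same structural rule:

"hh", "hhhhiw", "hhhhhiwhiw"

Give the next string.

hhhhhhiwhiwhiw

Every step adds h to the front and hiw to the end of the previous string.
One more step from hhhhhiwhiw gives the answer.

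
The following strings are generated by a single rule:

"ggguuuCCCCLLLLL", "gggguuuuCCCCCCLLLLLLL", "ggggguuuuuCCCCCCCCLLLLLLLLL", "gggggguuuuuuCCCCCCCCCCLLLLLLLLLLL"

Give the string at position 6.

gggggggguuuuuuuuCCCCCCCCCCCCCCLLLLLLLLLLLLLLL

Term n consists of n+1 g's, followed by n+1 u's, followed by 2n C's, followed by 2n+1 L's, where the shown terms are n = 2, 3, 4, 5.
Setting n = 7 gives 8, 8, 14, 15 characters in each block.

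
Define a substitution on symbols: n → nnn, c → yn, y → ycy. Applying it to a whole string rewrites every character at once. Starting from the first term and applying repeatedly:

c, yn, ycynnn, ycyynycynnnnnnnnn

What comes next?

Rewriting the 17 symbols of ycyynycynnnnnnnnn one by one yields ycy yn ycy ycy nnn ycy yn ycy nnn nnn nnn nnn nnn nnn nnn nnn nnn; concatenated:

ycyynycyycynnnycyynycynnnnnnnnnnnnnnnnnnnnnnnnnnn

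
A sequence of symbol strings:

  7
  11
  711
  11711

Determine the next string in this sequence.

Each term (from the third on) is the two preceding terms concatenated in order: term 3 = 7·11 = 711.
So term 5 is 711·11711.

71111711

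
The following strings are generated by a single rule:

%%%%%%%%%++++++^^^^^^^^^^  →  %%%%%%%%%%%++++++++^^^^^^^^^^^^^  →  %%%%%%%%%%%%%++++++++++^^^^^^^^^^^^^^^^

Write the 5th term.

%%%%%%%%%%%%%%%%%++++++++++++++^^^^^^^^^^^^^^^^^^^^^^

Each string has the form %^{2n+3} +^{2n} ^^{3n+1}, where the shown terms are n = 3, 4, 5.
For term 5, n = 7, so the run lengths are 17, 14, 22.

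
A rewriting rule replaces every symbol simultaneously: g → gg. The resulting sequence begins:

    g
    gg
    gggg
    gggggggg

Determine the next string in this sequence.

gggggggggggggggg

Apply φ to gggggggg symbol by symbol: g→gg, g→gg, g→gg, g→gg, g→gg, g→gg, g→gg, g→gg; joined: gg gg gg gg gg gg gg gg.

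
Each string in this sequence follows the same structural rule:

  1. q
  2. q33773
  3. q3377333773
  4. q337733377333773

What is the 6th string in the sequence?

The strings grow by a fixed suffix 33773 each time.
From q337733377333773, 2 further steps: q337733377333773 → q33773337733377333773 → (answer).

q3377333773337733377333773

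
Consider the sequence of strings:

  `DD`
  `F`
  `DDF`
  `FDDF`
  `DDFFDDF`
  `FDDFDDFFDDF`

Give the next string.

Each term (from the third on) is the two preceding terms concatenated in order: term 3 = DD·F = DDF.
So term 7 is DDFFDDF·FDDFDDFFDDF.

DDFFDDFFDDFDDFFDDF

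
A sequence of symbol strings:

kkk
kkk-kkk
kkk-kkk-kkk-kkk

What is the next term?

kkk-kkk-kkk-kkk-kkk-kkk-kkk-kkk

Every step duplicates the string with '-' between the halves.
One more doubling of kkk-kkk-kkk-kkk gives the answer.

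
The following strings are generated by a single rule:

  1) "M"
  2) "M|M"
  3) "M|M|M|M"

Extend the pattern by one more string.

Every step duplicates the string with '|' between the halves.
Doubling M|M|M|M with '|' between the halves:

M|M|M|M|M|M|M|M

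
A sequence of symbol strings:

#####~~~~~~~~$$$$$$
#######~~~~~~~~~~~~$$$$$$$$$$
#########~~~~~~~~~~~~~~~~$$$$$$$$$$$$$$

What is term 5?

Each string has the form #^{2n+1} ~^{4n} $^{4n-2}, where the shown terms are n = 2, 3, 4.
For term 5, n = 6, so the run lengths are 13, 24, 22.

#############~~~~~~~~~~~~~~~~~~~~~~~~$$$$$$$$$$$$$$$$$$$$$$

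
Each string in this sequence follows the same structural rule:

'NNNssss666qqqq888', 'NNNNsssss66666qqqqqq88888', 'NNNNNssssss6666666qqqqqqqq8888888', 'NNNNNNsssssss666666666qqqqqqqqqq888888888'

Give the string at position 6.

Each string has the form N^{n+2} s^{n+3} 6^{2n+1} q^{2n+2} 8^{2n+1} (n = 1, 2, …).
At n = 6 the blocks have lengths 8, 9, 13, 14, 13.

NNNNNNNNsssssssss6666666666666qqqqqqqqqqqqqq8888888888888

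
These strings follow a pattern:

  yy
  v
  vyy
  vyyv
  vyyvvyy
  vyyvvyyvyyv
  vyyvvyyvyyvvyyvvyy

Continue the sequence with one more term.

vyyvvyyvyyvvyyvvyyvyyvvyyvyyv

From term 3 onward, concatenate the last term with the second-to-last: v·yy = vyy, vyy·v = vyyv, …
Continuing: vyyvvyyvyyvvyyvvyy · vyyvvyyvyyv gives term 8.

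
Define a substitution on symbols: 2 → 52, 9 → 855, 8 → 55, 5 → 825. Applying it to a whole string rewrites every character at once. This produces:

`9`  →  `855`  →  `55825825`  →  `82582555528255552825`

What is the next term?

55528255552825825825825525552825825825825525552825

φ(82582555528255552825) expands symbol-by-symbol to 55 52 825 55 52 825 825 825 825 52 55 52 825 825 825 825 52 55 52 825; joining the 20 pieces gives the next term.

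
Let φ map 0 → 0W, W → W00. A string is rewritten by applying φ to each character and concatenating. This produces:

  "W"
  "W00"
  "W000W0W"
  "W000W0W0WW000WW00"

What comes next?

Applying the rule to each of the 17 symbols of W000W0W0WW000WW00 gives the pieces W00 0W 0W 0W W00 0W W00 0W W00 W00 0W 0W 0W W00 W00 0W 0W, which concatenate to the answer.

W000W0W0WW000WW000WW00W000W0W0WW00W000W0W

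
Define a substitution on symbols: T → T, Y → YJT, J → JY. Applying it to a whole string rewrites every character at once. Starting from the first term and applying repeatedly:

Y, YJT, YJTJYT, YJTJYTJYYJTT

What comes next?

YJTJYTJYYJTTJYYJTYJTJYTT

Rewriting each symbol of YJTJYTJYYJTT: Y→YJT, J→JY, T→T, J→JY, Y→YJT, T→T, J→JY, Y→YJT, Y→YJT, J→JY, T→T, T→T, which concatenates to YJT JY T JY YJT T JY YJT YJT JY T T.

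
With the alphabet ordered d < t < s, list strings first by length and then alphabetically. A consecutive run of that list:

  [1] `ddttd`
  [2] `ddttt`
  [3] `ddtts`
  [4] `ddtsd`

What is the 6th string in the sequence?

Continuing the enumeration 2 steps past ddtsd: ddtsd → ddtst → (answer).

ddtss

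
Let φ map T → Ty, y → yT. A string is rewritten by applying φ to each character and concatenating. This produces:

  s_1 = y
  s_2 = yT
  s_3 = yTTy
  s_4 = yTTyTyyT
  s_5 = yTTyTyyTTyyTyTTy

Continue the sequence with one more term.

yTTyTyyTTyyTyTTyTyyTyTTyyTTyTyyT

φ(yTTyTyyTTyyTyTTy) expands symbol-by-symbol to yT Ty Ty yT Ty yT yT Ty Ty yT yT Ty yT Ty Ty yT; joining the 16 pieces gives the next term.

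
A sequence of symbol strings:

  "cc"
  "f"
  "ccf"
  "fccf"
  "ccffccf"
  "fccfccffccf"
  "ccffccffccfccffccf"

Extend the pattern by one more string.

This is a Fibonacci-style word recurrence s(k) = s(k−2)·s(k−1): e.g. cc·f = ccf.
Continuing: fccfccffccf · ccffccffccfccffccf gives term 8.

fccfccffccfccffccffccfccffccf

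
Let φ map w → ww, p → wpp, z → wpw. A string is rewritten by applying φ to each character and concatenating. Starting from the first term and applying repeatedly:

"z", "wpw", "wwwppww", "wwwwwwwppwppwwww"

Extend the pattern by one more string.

wwwwwwwwwwwwwwwppwppwwwppwppwwwwwwww

Applying the rule to each of the 16 symbols of wwwwwwwppwppwwww gives the pieces ww ww ww ww ww ww ww wpp wpp ww wpp wpp ww ww ww ww, which concatenate to the answer.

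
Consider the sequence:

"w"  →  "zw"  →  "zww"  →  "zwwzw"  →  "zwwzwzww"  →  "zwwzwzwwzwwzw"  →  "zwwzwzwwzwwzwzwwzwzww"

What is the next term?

This is a Fibonacci-style word recurrence s(k) = s(k−1)·s(k−2): e.g. zw·w = zww.
Continuing: zwwzwzwwzwwzwzwwzwzww · zwwzwzwwzwwzw gives term 8.

zwwzwzwwzwwzwzwwzwzwwzwwzwzwwzwwzw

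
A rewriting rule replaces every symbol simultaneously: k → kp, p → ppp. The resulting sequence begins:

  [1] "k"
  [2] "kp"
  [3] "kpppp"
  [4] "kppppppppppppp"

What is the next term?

Replace each of the 14 characters of kppppppppppppp in place — kp ppp ppp ppp ppp ppp ppp ppp ppp ppp ppp ppp ppp ppp — and concatenate.

kpppppppppppppppppppppppppppppppppppppppp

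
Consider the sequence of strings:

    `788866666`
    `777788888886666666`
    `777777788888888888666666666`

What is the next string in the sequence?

777777777788888888888888866666666666

The n-th term is 3n-2 7's then 4n-1 8's then 2n+3 6's (n = 1, 2, …).
Setting n = 4 gives 10, 15, 11 characters in each block.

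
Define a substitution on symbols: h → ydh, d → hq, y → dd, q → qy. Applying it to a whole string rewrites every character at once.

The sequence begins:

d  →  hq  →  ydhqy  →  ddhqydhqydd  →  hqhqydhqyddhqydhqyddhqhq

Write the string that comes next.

ydhqyydhqyddhqydhqyddhqhqydhqyddhqydhqyddhqhqydhqyydhqy

Replace each of the 24 characters of hqhqydhqyddhqydhqyddhqhq in place — ydh qy ydh qy dd hq ydh qy dd hq hq ydh qy dd hq ydh qy dd hq hq ydh qy ydh qy — and concatenate.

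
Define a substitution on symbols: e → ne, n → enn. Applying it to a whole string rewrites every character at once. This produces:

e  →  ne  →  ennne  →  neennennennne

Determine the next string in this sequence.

ennneneennennneennennneennennennne

Replace each of the 13 characters of neennennennne in place — enn ne ne enn enn ne enn enn ne enn enn enn ne — and concatenate.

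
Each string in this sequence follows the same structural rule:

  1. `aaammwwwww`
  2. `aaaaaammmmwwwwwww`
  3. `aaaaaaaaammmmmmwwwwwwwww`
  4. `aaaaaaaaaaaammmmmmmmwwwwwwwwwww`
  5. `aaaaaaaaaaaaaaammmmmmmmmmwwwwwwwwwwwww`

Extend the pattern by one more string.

Reading off run lengths: a runs 3, 6, 9, 12, 15; m runs 2, 4, 6, 8, 10; w runs 5, 7, 9, 11, 13 — each is linear in n (n = 1, 2, …).
At n = 6 the blocks have lengths 18, 12, 15.

aaaaaaaaaaaaaaaaaammmmmmmmmmmmwwwwwwwwwwwwwww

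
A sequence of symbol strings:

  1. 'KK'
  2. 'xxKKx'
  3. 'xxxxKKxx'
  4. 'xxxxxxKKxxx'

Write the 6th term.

xxxxxxxxxxKKxxxxx

Each term wraps the previous one in xx on the left and x on the right.
From xxxxxxKKxxx, 2 further steps: xxxxxxKKxxx → xxxxxxxxKKxxxx → (answer).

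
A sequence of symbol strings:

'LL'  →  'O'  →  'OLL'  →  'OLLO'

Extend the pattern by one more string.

OLLOOLL

Each term (from the third on) is the previous term followed by the one before it: term 3 = O·LL = OLL.
So term 5 is OLLO·OLL.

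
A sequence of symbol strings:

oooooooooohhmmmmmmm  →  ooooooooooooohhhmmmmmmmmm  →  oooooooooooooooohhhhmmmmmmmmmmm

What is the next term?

Reading off run lengths: o runs 10, 13, 16; h runs 2, 3, 4; m runs 7, 9, 11 — each is linear in n, where the shown terms are n = 3, 4, 5.
Setting n = 6 gives 19, 5, 13 characters in each block.

ooooooooooooooooooohhhhhmmmmmmmmmmmmm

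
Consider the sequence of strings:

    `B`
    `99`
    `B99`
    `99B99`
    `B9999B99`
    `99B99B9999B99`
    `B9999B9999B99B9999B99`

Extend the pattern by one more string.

99B99B9999B99B9999B9999B99B9999B99

This is a Fibonacci-style word recurrence s(k) = s(k−2)·s(k−1): e.g. B·99 = B99.
Continuing: 99B99B9999B99 · B9999B9999B99B9999B99 gives term 8.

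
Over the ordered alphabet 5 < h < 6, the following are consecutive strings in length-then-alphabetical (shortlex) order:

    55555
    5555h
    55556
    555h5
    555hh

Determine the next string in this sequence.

Find the rightmost character of 555hh below 6, bump it to the next letter, and reset everything to its right to 5.

555h6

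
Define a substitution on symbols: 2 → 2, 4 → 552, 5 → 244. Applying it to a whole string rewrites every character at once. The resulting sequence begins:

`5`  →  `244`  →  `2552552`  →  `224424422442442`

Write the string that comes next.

2255255225525522255255225525522

Applying the rule to each of the 15 symbols of 224424422442442 gives the pieces 2 2 552 552 2 552 552 2 2 552 552 2 552 552 2, which concatenate to the answer.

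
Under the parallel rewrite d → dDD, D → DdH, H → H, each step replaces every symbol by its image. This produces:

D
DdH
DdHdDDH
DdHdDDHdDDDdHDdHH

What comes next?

DdHdDDHdDDDdHDdHHdDDDdHDdHDdHdDDHDdHdDDHH

Replace each of the 17 characters of DdHdDDHdDDDdHDdHH in place — DdH dDD H dDD DdH DdH H dDD DdH DdH DdH dDD H DdH dDD H H — and concatenate.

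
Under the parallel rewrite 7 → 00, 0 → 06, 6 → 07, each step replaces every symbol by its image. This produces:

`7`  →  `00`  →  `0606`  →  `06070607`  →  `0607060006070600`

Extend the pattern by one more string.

Rewriting the 16 symbols of 0607060006070600 one by one yields 06 07 06 00 06 07 06 06 06 07 06 00 06 07 06 06; concatenated:

06070600060706060607060006070606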